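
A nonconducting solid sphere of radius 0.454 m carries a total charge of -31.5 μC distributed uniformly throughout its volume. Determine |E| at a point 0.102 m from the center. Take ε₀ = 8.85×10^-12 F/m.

3.09e5 N/C

Symmetry ⇒ E = E(r) r̂. Gaussian sphere of radius r = 0.102 m (r < R).
Only the charge within r is enclosed: Q_enc = Q·(r/R)³ = (-31.5 μC)·(0.102 m/0.454 m)³ = -3.572e-7 C.
Applying ∮E·dA = Q_enc/ε₀ with Φ = E(4πr²):
E = |Q_enc|/(4πε₀r²) = (3.572e-7)/(4π·8.85×10^-12·(0.102)²) = 3.09×10^5 N/C.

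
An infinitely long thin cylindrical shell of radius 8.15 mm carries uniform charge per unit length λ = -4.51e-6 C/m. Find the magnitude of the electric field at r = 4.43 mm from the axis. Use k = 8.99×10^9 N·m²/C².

Choose a coaxial cylinder of radius r = 4.43 mm (arbitrary length L) as the Gaussian surface (r < 8.15 mm, inside the shell).
All the surface charge lies outside this cylinder: Q_enc = 0, hence E = 0.

|E| = 0 N/C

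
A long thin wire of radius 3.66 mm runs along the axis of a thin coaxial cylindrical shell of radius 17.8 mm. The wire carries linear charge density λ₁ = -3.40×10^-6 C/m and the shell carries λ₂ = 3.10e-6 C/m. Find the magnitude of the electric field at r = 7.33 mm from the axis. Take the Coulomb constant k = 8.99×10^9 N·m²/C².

|E| = 8.34e6 V/m

Coaxial Gaussian cylinder, radius r = 7.33 mm, length L (between the conductors, 3.66 mm < r < 17.8 mm).
The shell at 17.8 mm lies outside the Gaussian surface, so λ_enc = λ₁ = -3.40×10^-6 C/m.
Gauss's law: E·2πrL = λ_enc L/ε₀.
E = 2k|λ_enc|/r = 2(8.99×10^9)(3.40×10^-6)/(0.00733) = 8.34×10^6 N/C.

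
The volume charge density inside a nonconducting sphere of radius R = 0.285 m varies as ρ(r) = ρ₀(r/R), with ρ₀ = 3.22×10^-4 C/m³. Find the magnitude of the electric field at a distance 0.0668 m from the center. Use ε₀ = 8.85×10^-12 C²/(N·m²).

|E| ≈ 1.42×10^5 N/C

Use a concentric Gaussian sphere at r = 0.0668 m (r < R).
Q_enc = ∫₀^r ρ(r')·4πr'² dr' = (4πρ₀/R) ∫₀^r r'^3 dr' = 4πρ₀ r^4/(4·R) = 7.068e-8 C.
Applying ∮E·dA = Q_enc/ε₀ with Φ = E(4πr²):
E = |Q_enc|/(4πε₀r²) = (7.068×10^-8)/(4π·8.85×10^-12·(0.0668)²) = 1.42×10^5 N/C.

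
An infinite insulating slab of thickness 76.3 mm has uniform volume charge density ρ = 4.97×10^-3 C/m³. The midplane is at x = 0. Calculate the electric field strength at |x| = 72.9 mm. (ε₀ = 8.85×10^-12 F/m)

2.14×10^7 V/m

The point |x| = 72.9 mm lies outside the slab (half-thickness 0.03815 m). A symmetric pillbox spanning the full slab encloses Q_enc = ρ·d·A.
Flux = 2EA ⇒ E = |ρ|d/(2ε₀), independent of distance outside.
E = (4.97×10^-3)(0.0763)/(2·8.85×10^-12) = 2.14×10^7 N/C.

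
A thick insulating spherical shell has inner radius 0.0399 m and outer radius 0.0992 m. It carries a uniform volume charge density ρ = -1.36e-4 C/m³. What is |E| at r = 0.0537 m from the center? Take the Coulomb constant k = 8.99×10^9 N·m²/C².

E ≈ 1.62e5 V/m

Symmetry ⇒ E = E(r) r̂. Gaussian sphere of radius r = 0.0537 m (within the shell material, 0.0399 m < r < 0.0992 m).
Enclosed charge is the volume from a to r: Q_enc = (4π/3)ρ(r³ − a³) = -5.203×10^-8 C.
Applying ∮E·dA = Q_enc/ε₀ with Φ = E(4πr²):
E = k|Q_enc|/r² = (8.99×10^9)(5.203×10^-8)/(0.0537)² = 1.62×10^5 N/C.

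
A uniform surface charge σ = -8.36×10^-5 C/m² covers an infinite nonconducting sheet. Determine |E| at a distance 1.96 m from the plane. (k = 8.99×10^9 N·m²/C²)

E ≈ 4.72e6 N/C

The symmetry is planar: E is normal to the sheet and the same magnitude on both sides. Take a pillbox straddling the sheet with end-cap area A.
Flux Φ = 2EA and Q_enc = σA, so 2EA = σA/ε₀ ⇒ E = |σ|/(2ε₀), independent of distance.
E = 2πk|σ| = 2π(8.99×10^9)(8.36×10^-5) = 4.72×10^6 N/C.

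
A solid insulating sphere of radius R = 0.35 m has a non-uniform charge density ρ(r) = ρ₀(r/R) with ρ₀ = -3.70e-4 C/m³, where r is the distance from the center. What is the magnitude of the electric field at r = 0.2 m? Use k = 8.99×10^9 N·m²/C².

E ≈ 1.19×10^6 N/C

By spherical symmetry E is radial; choose a Gaussian sphere of radius r = 0.2 m (r < R).
Integrate the density: Q_enc = 4π ∫₀^r ρ₀(r'/R)^1 r'² dr' = 4πρ₀ r^4/(4·R) = -5.314e-6 C.
By Gauss's law, ∮E·dA = E·4πr² = Q_enc/ε₀.
E = k|Q_enc|/r² = (8.99×10^9)(5.314×10^-6)/(0.2)² = 1.19e6 N/C.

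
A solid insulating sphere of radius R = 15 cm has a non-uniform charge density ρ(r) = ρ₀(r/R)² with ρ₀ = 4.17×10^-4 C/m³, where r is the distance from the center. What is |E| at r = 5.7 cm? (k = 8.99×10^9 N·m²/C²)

|E| ≈ 7.75×10^4 V/m

Take a concentric spherical Gaussian surface of radius r = 5.7 cm (r < R).
Q_enc = ∫₀^r ρ(r')·4πr'² dr' = (4πρ₀/R²) ∫₀^r r'^4 dr' = 4πρ₀ r^5/(5·R²) = 2.803×10^-8 C.
Gauss's law: E·4πr² = Q_enc/ε₀.
E = k|Q_enc|/r² = (8.99×10^9)(2.803×10^-8)/(0.057)² = 7.75×10^4 N/C.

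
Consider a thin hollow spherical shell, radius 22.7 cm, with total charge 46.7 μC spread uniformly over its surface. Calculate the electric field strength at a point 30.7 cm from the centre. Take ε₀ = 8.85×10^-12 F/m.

Use a concentric Gaussian sphere at r = 30.7 cm (r > 22.7 cm).
The entire shell is enclosed: Q_enc = 4.67e-5 C.
By Gauss's law, ∮E·dA = E·4πr² = Q_enc/ε₀.
E = |Q_enc|/(4πε₀r²) = (4.67×10^-5)/(4π·8.85×10^-12·(0.307)²) = 4.46×10^6 N/C.

|E| = 4.46e6 V/m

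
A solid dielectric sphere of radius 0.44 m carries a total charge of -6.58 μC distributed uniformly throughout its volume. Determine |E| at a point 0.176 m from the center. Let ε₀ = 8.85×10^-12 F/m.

Symmetry ⇒ E = E(r) r̂. Gaussian sphere of radius r = 0.176 m (r < R).
For a uniform sphere the enclosed fraction is (r/R)³, so Q_enc = (-6.58 μC)(0.176/0.44)³ = -4.211×10^-7 C.
Applying ∮E·dA = Q_enc/ε₀ with Φ = E(4πr²):
E = |Q_enc|/(4πε₀r²) = (4.211×10^-7)/(4π·8.85×10^-12·(0.176)²) = 1.22×10^5 N/C.

E = 1.22×10^5 N/C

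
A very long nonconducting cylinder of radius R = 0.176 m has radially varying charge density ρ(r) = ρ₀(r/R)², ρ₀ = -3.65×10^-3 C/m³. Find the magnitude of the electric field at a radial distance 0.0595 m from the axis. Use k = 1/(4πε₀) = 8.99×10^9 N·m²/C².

Choose a coaxial cylinder of radius r = 0.0595 m (arbitrary length L) as the Gaussian surface (r < R).
λ_enc = ∫₀^r ρ(r')·2πr' dr' = (2πρ₀/R²)·r^4/4 = -2.32×10^-6 C/m.
By Gauss's law (flux through the curved wall only), E·2πrL = λ_enc L/ε₀.
E = 2k|λ_enc|/r = 2(8.99×10^9)(2.32×10^-6)/(0.0595) = 7.01×10^5 N/C.

E = 7.01×10^5 V/m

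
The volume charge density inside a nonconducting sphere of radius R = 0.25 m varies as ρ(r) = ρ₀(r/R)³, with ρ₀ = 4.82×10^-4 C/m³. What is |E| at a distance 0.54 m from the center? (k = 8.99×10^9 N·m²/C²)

By spherical symmetry E is radial; choose a Gaussian sphere of radius r = 0.54 m (r > R, all charge enclosed).
Q_enc = 4π ∫₀^R ρ₀(r'/R)^3 r'² dr' = 4πρ₀R³/6 = 1.577×10^-5 C.
By Gauss's law, ∮E·dA = E·4πr² = Q_enc/ε₀.
E = k|Q_enc|/r² = (8.99×10^9)(1.577×10^-5)/(0.54)² = 4.86e5 N/C.

E = 4.86×10^5 V/m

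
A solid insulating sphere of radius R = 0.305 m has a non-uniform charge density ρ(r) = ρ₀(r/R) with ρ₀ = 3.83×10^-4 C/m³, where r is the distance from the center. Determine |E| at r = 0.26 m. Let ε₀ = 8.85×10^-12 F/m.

E = 2.40×10^6 N/C

Use a concentric Gaussian sphere at r = 0.26 m (r < R).
Q_enc = ∫₀^r ρ(r')·4πr'² dr' = (4πρ₀/R) ∫₀^r r'^3 dr' = 4πρ₀ r^4/(4·R) = 1.803×10^-5 C.
Since E is radial and uniform over the Gaussian sphere, Φ = E·4πr² = Q_enc/ε₀.
E = |Q_enc|/(4πε₀r²) = (1.803e-5)/(4π·8.85×10^-12·(0.26)²) = 2.40×10^6 N/C.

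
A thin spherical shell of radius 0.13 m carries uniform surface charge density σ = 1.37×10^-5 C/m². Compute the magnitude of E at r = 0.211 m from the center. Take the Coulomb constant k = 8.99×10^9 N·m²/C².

Take a concentric spherical Gaussian surface of radius r = 0.211 m (r > 0.13 m).
The entire shell is enclosed: Q_enc = σ·4πR² = (1.37×10^-5)·4π·(0.13)² = 2.909e-6 C.
By Gauss's law, ∮E·dA = E·4πr² = Q_enc/ε₀.
E = k|Q_enc|/r² = (8.99×10^9)(2.909×10^-6)/(0.211)² = 5.88×10^5 N/C.

5.88e5 N/C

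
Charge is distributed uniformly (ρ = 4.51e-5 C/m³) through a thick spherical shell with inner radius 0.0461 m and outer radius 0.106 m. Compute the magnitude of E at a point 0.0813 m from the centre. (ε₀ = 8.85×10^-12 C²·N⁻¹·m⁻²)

E ≈ 1.13×10^5 N/C

Take a concentric spherical Gaussian surface of radius r = 0.0813 m (within the shell material, 0.0461 m < r < 0.106 m).
Enclosed charge is the volume from a to r: Q_enc = (4π/3)ρ(r³ − a³) = 8.301e-8 C.
By Gauss's law, ∮E·dA = E·4πr² = Q_enc/ε₀.
E = |Q_enc|/(4πε₀r²) = (8.301e-8)/(4π·8.85×10^-12·(0.0813)²) = 1.13×10^5 N/C.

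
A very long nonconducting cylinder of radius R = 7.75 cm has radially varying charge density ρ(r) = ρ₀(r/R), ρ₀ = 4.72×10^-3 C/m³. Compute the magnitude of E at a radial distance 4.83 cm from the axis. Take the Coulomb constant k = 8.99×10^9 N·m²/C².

By cylindrical symmetry E is radial; use a coaxial Gaussian cylinder of radius 4.83 cm and length L (r < R).
λ_enc = ∫₀^r ρ(r')·2πr' dr' = (2πρ₀/R)·r^3/3 = 1.437×10^-5 C/m.
Since E is radial and uniform over the curved surface, Φ = E·2πrL = Q_enc/ε₀ = λ_enc L/ε₀.
E = 2k|λ_enc|/r = 2(8.99×10^9)(1.437×10^-5)/(0.0483) = 5.35×10^6 N/C.

E = 5.35×10^6 N/C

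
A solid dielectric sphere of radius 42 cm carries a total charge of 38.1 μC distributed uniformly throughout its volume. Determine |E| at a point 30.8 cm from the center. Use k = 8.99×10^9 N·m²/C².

E ≈ 1.42×10^6 N/C

By spherical symmetry E is radial; choose a Gaussian sphere of radius r = 30.8 cm (r < R).
For a uniform sphere the enclosed fraction is (r/R)³, so Q_enc = (38.1 μC)(0.308/0.42)³ = 1.503×10^-5 C.
By Gauss's law, ∮E·dA = E·4πr² = Q_enc/ε₀.
E = k|Q_enc|/r² = (8.99×10^9)(1.503e-5)/(0.308)² = 1.42e6 N/C.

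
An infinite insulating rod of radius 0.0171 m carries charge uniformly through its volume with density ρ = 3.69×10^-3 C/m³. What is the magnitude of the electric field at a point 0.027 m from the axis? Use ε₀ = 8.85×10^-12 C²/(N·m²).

|E| = 2.26×10^6 N/C

Choose a coaxial cylinder of radius r = 0.027 m (arbitrary length L) as the Gaussian surface (r > 0.0171 m, full cross-section enclosed).
λ_enc = ρ·πR² = (3.69×10^-3)π(0.0171)² = 3.39e-6 C/m.
By Gauss's law (flux through the curved wall only), E·2πrL = λ_enc L/ε₀.
E = |λ_enc|/(2πε₀r) = (3.39e-6)/(2π·8.85×10^-12·0.027) = 2.26×10^6 N/C.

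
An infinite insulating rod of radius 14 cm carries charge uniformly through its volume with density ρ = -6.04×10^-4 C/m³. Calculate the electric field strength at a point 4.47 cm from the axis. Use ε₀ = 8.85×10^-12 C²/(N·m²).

By cylindrical symmetry E is radial; use a coaxial Gaussian cylinder of radius 4.47 cm and length L (r < R).
Enclosed charge per unit length: λ_enc = ρ·πr² = (-6.04×10^-4)π(0.0447)² = -3.791×10^-6 C/m.
Since E is radial and uniform over the curved surface, Φ = E·2πrL = Q_enc/ε₀ = λ_enc L/ε₀.
E = |λ_enc|/(2πε₀r) = (3.791×10^-6)/(2π·8.85×10^-12·0.0447) = 1.53e6 N/C.

1.53e6 N/C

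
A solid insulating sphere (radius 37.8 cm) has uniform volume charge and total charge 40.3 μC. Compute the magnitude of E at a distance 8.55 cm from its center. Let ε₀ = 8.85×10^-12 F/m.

|E| ≈ 5.74e5 V/m

Use a concentric Gaussian sphere at r = 8.55 cm (r < R).
Only the charge within r is enclosed: Q_enc = Q·(r/R)³ = (40.3 μC)·(8.55 cm/37.8 cm)³ = 4.664×10^-7 C.
Since E is radial and uniform over the Gaussian sphere, Φ = E·4πr² = Q_enc/ε₀.
E = |Q_enc|/(4πε₀r²) = (4.664×10^-7)/(4π·8.85×10^-12·(0.0855)²) = 5.74×10^5 N/C.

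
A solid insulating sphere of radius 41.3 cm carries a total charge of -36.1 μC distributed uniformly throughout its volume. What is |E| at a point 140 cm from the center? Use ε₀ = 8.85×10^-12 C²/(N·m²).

E = 1.66×10^5 V/m

By spherical symmetry E is radial; choose a Gaussian sphere of radius r = 140 cm (r > R, so the entire charge is enclosed).
Q_enc = -36.1 μC = -3.61×10^-5 C.
Gauss's law: E·4πr² = Q_enc/ε₀.
E = |Q_enc|/(4πε₀r²) = (3.61×10^-5)/(4π·8.85×10^-12·(1.4)²) = 1.66×10^5 N/C.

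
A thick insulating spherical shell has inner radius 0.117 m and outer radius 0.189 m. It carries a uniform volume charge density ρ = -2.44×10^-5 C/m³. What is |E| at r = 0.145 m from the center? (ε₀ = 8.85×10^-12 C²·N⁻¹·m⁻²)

|E| ≈ 6.33e4 N/C

By spherical symmetry E is radial; choose a Gaussian sphere of radius r = 0.145 m (within the shell material, 0.117 m < r < 0.189 m).
Only the shell between 0.117 m and r is enclosed: Q_enc = ρ·(4π/3)(r³ − a³) = (-2.44×10^-5)·(4π/3)·((0.145)³ − (0.117)³) = -1.479e-7 C.
Since E is radial and uniform over the Gaussian sphere, Φ = E·4πr² = Q_enc/ε₀.
E = |Q_enc|/(4πε₀r²) = (1.479e-7)/(4π·8.85×10^-12·(0.145)²) = 6.33×10^4 N/C.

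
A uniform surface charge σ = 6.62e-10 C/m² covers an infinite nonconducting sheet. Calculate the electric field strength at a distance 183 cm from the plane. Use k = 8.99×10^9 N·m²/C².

E ≈ 37.4 N/C

Choose a cylindrical pillbox piercing the sheet, end faces (area A) parallel to it.
Flux Φ = 2EA and Q_enc = σA, so 2EA = σA/ε₀ ⇒ E = |σ|/(2ε₀), independent of distance.
E = 2πk|σ| = 2π(8.99×10^9)(6.62×10^-10) = 37.4 N/C.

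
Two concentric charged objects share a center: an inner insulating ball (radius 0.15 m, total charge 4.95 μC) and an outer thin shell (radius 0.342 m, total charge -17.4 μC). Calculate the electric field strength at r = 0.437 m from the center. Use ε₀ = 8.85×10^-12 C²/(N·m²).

E ≈ 5.86e5 N/C

Symmetry ⇒ E = E(r) r̂. Gaussian sphere of radius r = 0.437 m (r > 0.342 m, enclosing both).
Q_enc = (4.95 μC) + (-17.4 μC) = -1.245×10^-5 C.
By Gauss's law, ∮E·dA = E·4πr² = Q_enc/ε₀.
E = |Q_enc|/(4πε₀r²) = (1.245×10^-5)/(4π·8.85×10^-12·(0.437)²) = 5.86e5 N/C.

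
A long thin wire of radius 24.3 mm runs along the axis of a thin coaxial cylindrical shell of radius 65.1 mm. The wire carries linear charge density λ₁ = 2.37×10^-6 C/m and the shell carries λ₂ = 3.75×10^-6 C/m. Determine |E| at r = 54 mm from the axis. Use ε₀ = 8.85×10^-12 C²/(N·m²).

7.89e5 N/C

By cylindrical symmetry E is radial; use a coaxial Gaussian cylinder of radius 54 mm and length L (between the conductors, 24.3 mm < r < 65.1 mm).
The shell at 65.1 mm lies outside the Gaussian surface, so λ_enc = λ₁ = 2.37×10^-6 C/m.
Since E is radial and uniform over the curved surface, Φ = E·2πrL = Q_enc/ε₀ = λ_enc L/ε₀.
E = |λ_enc|/(2πε₀r) = (2.37×10^-6)/(2π·8.85×10^-12·0.054) = 7.89×10^5 N/C.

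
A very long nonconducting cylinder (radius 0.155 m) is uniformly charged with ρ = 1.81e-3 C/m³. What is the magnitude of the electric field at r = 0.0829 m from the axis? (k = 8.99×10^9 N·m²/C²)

|E| = 8.48e6 V/m

Choose a coaxial cylinder of radius r = 0.0829 m (arbitrary length L) as the Gaussian surface (r < R).
Enclosed charge per unit length: λ_enc = ρ·πr² = (1.81×10^-3)π(0.0829)² = 3.908×10^-5 C/m.
Gauss's law: E·2πrL = λ_enc L/ε₀.
E = 2k|λ_enc|/r = 2(8.99×10^9)(3.908×10^-5)/(0.0829) = 8.48e6 N/C.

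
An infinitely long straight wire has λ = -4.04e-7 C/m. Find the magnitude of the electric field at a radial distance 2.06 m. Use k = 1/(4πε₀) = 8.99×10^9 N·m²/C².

E = 3.53×10^3 N/C

By cylindrical symmetry E is radial; use a coaxial Gaussian cylinder of radius 2.06 m and length L.
Q_enc = λL, so λ_enc = -4.04×10^-7 C/m.
By Gauss's law (flux through the curved wall only), E·2πrL = λ_enc L/ε₀.
E = 2k|λ_enc|/r = 2(8.99×10^9)(4.04e-7)/(2.06) = 3.53×10^3 N/C.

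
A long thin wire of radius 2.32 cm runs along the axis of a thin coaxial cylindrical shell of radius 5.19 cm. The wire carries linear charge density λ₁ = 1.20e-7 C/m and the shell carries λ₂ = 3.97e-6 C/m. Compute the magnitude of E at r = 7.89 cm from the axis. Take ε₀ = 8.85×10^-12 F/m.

Coaxial Gaussian cylinder, radius r = 7.89 cm, length L (r > 5.19 cm, enclosing both).
λ_enc = λ₁ + λ₂ = (1.20×10^-7) + (3.97×10^-6) = 4.09e-6 C/m.
Since E is radial and uniform over the curved surface, Φ = E·2πrL = Q_enc/ε₀ = λ_enc L/ε₀.
E = |λ_enc|/(2πε₀r) = (4.09e-6)/(2π·8.85×10^-12·0.0789) = 9.32×10^5 N/C.

|E| ≈ 9.32×10^5 N/C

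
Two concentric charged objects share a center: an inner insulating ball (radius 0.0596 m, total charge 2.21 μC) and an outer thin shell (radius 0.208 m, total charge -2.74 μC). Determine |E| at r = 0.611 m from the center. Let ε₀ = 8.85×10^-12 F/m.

|E| ≈ 1.28×10^4 V/m

Take a concentric spherical Gaussian surface of radius r = 0.611 m (r > 0.208 m, enclosing both).
Q_enc = (2.21 μC) + (-2.74 μC) = -5.30×10^-7 C.
Applying ∮E·dA = Q_enc/ε₀ with Φ = E(4πr²):
E = |Q_enc|/(4πε₀r²) = (5.30×10^-7)/(4π·8.85×10^-12·(0.611)²) = 1.28×10^4 N/C.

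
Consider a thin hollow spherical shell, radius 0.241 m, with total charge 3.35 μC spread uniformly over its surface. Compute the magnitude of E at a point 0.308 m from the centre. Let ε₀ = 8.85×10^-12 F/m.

E ≈ 3.18e5 N/C

Symmetry ⇒ E = E(r) r̂. Gaussian sphere of radius r = 0.308 m (r > 0.241 m).
The entire shell is enclosed: Q_enc = 3.35e-6 C.
Since E is radial and uniform over the Gaussian sphere, Φ = E·4πr² = Q_enc/ε₀.
E = |Q_enc|/(4πε₀r²) = (3.35×10^-6)/(4π·8.85×10^-12·(0.308)²) = 3.18×10^5 N/C.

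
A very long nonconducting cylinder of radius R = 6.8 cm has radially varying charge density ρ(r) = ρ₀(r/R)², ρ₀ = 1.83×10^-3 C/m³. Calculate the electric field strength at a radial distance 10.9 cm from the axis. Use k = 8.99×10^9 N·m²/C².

By cylindrical symmetry E is radial; use a coaxial Gaussian cylinder of radius 10.9 cm and length L (r > R, full charge per length enclosed).
λ_enc = 2π ∫₀^R ρ₀(r'/R)^2 r' dr' = 2πρ₀R²/4 = 1.329×10^-5 C/m.
Applying ∮E·dA = Q_enc/ε₀ with the end caps contributing no flux:
E = 2k|λ_enc|/r = 2(8.99×10^9)(1.329×10^-5)/(0.109) = 2.19e6 N/C.

|E| = 2.19×10^6 V/m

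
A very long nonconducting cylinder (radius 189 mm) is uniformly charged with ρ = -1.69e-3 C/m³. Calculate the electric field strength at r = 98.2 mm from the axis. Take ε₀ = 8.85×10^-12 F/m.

Choose a coaxial cylinder of radius r = 98.2 mm (arbitrary length L) as the Gaussian surface (r < R).
Enclosed charge per unit length: λ_enc = ρ·πr² = (-1.69×10^-3)π(0.0982)² = -5.12×10^-5 C/m.
Applying ∮E·dA = Q_enc/ε₀ with the end caps contributing no flux:
E = |λ_enc|/(2πε₀r) = (5.12×10^-5)/(2π·8.85×10^-12·0.0982) = 9.38e6 N/C.

|E| = 9.38×10^6 V/m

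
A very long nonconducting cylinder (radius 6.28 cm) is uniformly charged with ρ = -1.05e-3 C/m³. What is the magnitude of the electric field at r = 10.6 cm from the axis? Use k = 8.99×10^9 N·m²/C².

Take a coaxial cylindrical Gaussian surface of radius r = 10.6 cm and length L (r > 6.28 cm, full cross-section enclosed).
λ_enc = ρ·πR² = (-1.05e-3)π(0.0628)² = -1.301×10^-5 C/m.
Since E is radial and uniform over the curved surface, Φ = E·2πrL = Q_enc/ε₀ = λ_enc L/ε₀.
E = 2k|λ_enc|/r = 2(8.99×10^9)(1.301×10^-5)/(0.106) = 2.21×10^6 N/C.

|E| = 2.21×10^6 V/m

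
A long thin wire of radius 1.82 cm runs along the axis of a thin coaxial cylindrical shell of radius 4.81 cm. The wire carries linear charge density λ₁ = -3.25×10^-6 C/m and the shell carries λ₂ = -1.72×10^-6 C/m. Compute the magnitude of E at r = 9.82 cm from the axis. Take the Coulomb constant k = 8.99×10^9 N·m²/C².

E = 9.10×10^5 V/m

Take a coaxial cylindrical Gaussian surface of radius r = 9.82 cm and length L (r > 4.81 cm, enclosing both).
λ_enc = λ₁ + λ₂ = (-3.25e-6) + (-1.72×10^-6) = -4.97e-6 C/m.
Since E is radial and uniform over the curved surface, Φ = E·2πrL = Q_enc/ε₀ = λ_enc L/ε₀.
E = 2k|λ_enc|/r = 2(8.99×10^9)(4.97e-6)/(0.0982) = 9.10e5 N/C.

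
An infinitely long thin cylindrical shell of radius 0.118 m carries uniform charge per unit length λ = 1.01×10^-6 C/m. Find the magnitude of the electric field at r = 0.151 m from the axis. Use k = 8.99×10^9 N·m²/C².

|E| ≈ 1.20×10^5 V/m

Choose a coaxial cylinder of radius r = 0.151 m (arbitrary length L) as the Gaussian surface (r > 0.118 m).
The full line charge is enclosed: λ_enc = 1.01×10^-6 C/m.
Applying ∮E·dA = Q_enc/ε₀ with the end caps contributing no flux:
E = 2k|λ_enc|/r = 2(8.99×10^9)(1.01×10^-6)/(0.151) = 1.20×10^5 N/C.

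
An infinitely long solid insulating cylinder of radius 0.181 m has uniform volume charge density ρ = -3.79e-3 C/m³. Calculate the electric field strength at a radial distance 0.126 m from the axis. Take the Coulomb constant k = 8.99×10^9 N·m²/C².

2.70×10^7 V/m

Take a coaxial cylindrical Gaussian surface of radius r = 0.126 m and length L (r < R).
Enclosed charge per unit length: λ_enc = ρ·πr² = (-3.79e-3)π(0.126)² = -1.89×10^-4 C/m.
Since E is radial and uniform over the curved surface, Φ = E·2πrL = Q_enc/ε₀ = λ_enc L/ε₀.
E = 2k|λ_enc|/r = 2(8.99×10^9)(1.89e-4)/(0.126) = 2.70×10^7 N/C.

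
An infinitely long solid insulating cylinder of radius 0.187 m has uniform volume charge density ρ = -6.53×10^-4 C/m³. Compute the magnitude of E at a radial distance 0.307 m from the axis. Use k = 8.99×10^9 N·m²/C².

By cylindrical symmetry E is radial; use a coaxial Gaussian cylinder of radius 0.307 m and length L (r > 0.187 m, full cross-section enclosed).
λ_enc = ρ·πR² = (-6.53×10^-4)π(0.187)² = -7.174×10^-5 C/m.
Gauss's law: E·2πrL = λ_enc L/ε₀.
E = 2k|λ_enc|/r = 2(8.99×10^9)(7.174×10^-5)/(0.307) = 4.20×10^6 N/C.

|E| ≈ 4.20e6 V/m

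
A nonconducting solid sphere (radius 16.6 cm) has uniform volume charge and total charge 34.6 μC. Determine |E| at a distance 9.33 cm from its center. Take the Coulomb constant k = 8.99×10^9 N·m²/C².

Symmetry ⇒ E = E(r) r̂. Gaussian sphere of radius r = 9.33 cm (r < R).
Only the charge within r is enclosed: Q_enc = Q·(r/R)³ = (34.6 μC)·(9.33 cm/16.6 cm)³ = 6.143×10^-6 C.
Applying ∮E·dA = Q_enc/ε₀ with Φ = E(4πr²):
E = k|Q_enc|/r² = (8.99×10^9)(6.143e-6)/(0.0933)² = 6.34×10^6 N/C.

|E| = 6.34×10^6 N/C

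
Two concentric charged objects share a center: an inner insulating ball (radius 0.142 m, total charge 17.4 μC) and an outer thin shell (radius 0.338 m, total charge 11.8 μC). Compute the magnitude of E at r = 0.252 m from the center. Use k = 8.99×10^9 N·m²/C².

E ≈ 2.46e6 N/C

Use a concentric Gaussian sphere at r = 0.252 m (between the bodies, 0.142 m < r < 0.338 m).
The shell at 0.338 m lies outside the Gaussian surface, so Q_enc = 17.4 μC = 1.74×10^-5 C.
Applying ∮E·dA = Q_enc/ε₀ with Φ = E(4πr²):
E = k|Q_enc|/r² = (8.99×10^9)(1.74e-5)/(0.252)² = 2.46e6 N/C.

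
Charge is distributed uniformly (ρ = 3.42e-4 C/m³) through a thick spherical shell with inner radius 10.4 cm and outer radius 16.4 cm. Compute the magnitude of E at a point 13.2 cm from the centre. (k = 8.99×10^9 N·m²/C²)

By spherical symmetry E is radial; choose a Gaussian sphere of radius r = 13.2 cm (within the shell material, 10.4 cm < r < 16.4 cm).
Only the shell between 10.4 cm and r is enclosed: Q_enc = ρ·(4π/3)(r³ − a³) = (3.42×10^-4)·(4π/3)·((0.132)³ − (0.104)³) = 1.683×10^-6 C.
Since E is radial and uniform over the Gaussian sphere, Φ = E·4πr² = Q_enc/ε₀.
E = k|Q_enc|/r² = (8.99×10^9)(1.683e-6)/(0.132)² = 8.69e5 N/C.

E ≈ 8.69e5 N/C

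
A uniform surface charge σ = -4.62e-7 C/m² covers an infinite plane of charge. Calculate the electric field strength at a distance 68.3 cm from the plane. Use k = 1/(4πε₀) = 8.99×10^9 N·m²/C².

By planar symmetry E is perpendicular to the sheet and uniform; use a Gaussian pillbox with flat faces of area A on each side of the sheet.
Flux Φ = 2EA and Q_enc = σA, so 2EA = σA/ε₀ ⇒ E = |σ|/(2ε₀), independent of distance.
E = 2πk|σ| = 2π(8.99×10^9)(4.62×10^-7) = 2.61×10^4 N/C.

E = 2.61×10^4 N/C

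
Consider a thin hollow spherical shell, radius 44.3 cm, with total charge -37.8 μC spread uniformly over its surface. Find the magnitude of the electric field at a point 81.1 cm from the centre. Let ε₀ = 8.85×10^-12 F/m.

E = 5.17×10^5 N/C

Symmetry ⇒ E = E(r) r̂. Gaussian sphere of radius r = 81.1 cm (r > 44.3 cm).
The entire shell is enclosed: Q_enc = -3.78×10^-5 C.
Applying ∮E·dA = Q_enc/ε₀ with Φ = E(4πr²):
E = |Q_enc|/(4πε₀r²) = (3.78×10^-5)/(4π·8.85×10^-12·(0.811)²) = 5.17e5 N/C.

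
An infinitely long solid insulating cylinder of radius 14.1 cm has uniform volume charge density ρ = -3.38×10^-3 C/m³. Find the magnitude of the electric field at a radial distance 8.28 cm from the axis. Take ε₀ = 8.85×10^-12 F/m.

By cylindrical symmetry E is radial; use a coaxial Gaussian cylinder of radius 8.28 cm and length L (r < R).
Charge inside radius r per length L is ρ·πr²·L, so λ_enc = ρπr² = -7.28×10^-5 C/m.
Since E is radial and uniform over the curved surface, Φ = E·2πrL = Q_enc/ε₀ = λ_enc L/ε₀.
E = |λ_enc|/(2πε₀r) = (7.28×10^-5)/(2π·8.85×10^-12·0.0828) = 1.58e7 N/C.

E = 1.58e7 N/C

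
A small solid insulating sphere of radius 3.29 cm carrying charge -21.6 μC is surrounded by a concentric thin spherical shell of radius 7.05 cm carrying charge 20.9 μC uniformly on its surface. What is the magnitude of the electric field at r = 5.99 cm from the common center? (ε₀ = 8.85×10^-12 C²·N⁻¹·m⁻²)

|E| ≈ 5.41×10^7 N/C

By spherical symmetry E is radial; choose a Gaussian sphere of radius r = 5.99 cm (between the bodies, 3.29 cm < r < 7.05 cm).
Only the inner charge is enclosed; the outer shell contributes nothing inside itself. Q_enc = -21.6 μC = -2.16×10^-5 C.
Since E is radial and uniform over the Gaussian sphere, Φ = E·4πr² = Q_enc/ε₀.
E = |Q_enc|/(4πε₀r²) = (2.16×10^-5)/(4π·8.85×10^-12·(0.0599)²) = 5.41e7 N/C.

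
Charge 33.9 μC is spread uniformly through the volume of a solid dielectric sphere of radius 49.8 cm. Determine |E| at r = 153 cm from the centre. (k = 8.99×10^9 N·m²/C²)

|E| = 1.30×10^5 N/C

By spherical symmetry E is radial; choose a Gaussian sphere of radius r = 153 cm (r > R, so the entire charge is enclosed).
Q_enc = 33.9 μC = 3.39×10^-5 C.
Applying ∮E·dA = Q_enc/ε₀ with Φ = E(4πr²):
E = k|Q_enc|/r² = (8.99×10^9)(3.39e-5)/(1.53)² = 1.30×10^5 N/C.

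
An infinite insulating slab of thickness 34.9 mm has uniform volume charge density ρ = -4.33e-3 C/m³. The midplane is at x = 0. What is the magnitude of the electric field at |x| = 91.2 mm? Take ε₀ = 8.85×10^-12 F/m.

The point |x| = 91.2 mm lies outside the slab (half-thickness 0.01745 m). A symmetric pillbox spanning the full slab encloses Q_enc = ρ·d·A.
Flux = 2EA ⇒ E = |ρ|d/(2ε₀), independent of distance outside.
E = (4.33e-3)(0.0349)/(2·8.85×10^-12) = 8.54e6 N/C.

E ≈ 8.54e6 V/m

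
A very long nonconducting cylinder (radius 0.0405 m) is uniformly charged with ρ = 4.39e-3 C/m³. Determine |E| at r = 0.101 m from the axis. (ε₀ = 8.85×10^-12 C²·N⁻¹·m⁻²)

|E| = 4.03e6 V/m

Choose a coaxial cylinder of radius r = 0.101 m (arbitrary length L) as the Gaussian surface (r > 0.0405 m, full cross-section enclosed).
λ_enc = ρ·πR² = (4.39e-3)π(0.0405)² = 2.262×10^-5 C/m.
Gauss's law: E·2πrL = λ_enc L/ε₀.
E = |λ_enc|/(2πε₀r) = (2.262e-5)/(2π·8.85×10^-12·0.101) = 4.03e6 N/C.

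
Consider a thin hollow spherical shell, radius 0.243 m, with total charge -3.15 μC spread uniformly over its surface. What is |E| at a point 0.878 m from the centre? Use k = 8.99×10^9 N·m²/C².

|E| ≈ 3.67×10^4 N/C

Use a concentric Gaussian sphere at r = 0.878 m (r > 0.243 m).
The entire shell is enclosed: Q_enc = -3.15×10^-6 C.
Gauss's law: E·4πr² = Q_enc/ε₀.
E = k|Q_enc|/r² = (8.99×10^9)(3.15×10^-6)/(0.878)² = 3.67×10^4 N/C.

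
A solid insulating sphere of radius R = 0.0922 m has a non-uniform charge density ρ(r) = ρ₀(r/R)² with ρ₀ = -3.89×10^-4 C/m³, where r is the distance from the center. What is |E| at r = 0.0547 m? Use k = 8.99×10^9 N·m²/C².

Take a concentric spherical Gaussian surface of radius r = 0.0547 m (r < R).
Integrate the density: Q_enc = 4π ∫₀^r ρ₀(r'/R)^2 r'² dr' = 4πρ₀ r^5/(5·R²) = -5.632e-8 C.
Applying ∮E·dA = Q_enc/ε₀ with Φ = E(4πr²):
E = k|Q_enc|/r² = (8.99×10^9)(5.632e-8)/(0.0547)² = 1.69×10^5 N/C.

E = 1.69×10^5 V/m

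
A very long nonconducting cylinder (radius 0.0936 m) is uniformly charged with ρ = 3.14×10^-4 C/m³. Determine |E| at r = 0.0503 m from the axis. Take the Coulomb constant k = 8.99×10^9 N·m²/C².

Coaxial Gaussian cylinder, radius r = 0.0503 m, length L (r < R).
Charge inside radius r per length L is ρ·πr²·L, so λ_enc = ρπr² = 2.496×10^-6 C/m.
Gauss's law: E·2πrL = λ_enc L/ε₀.
E = 2k|λ_enc|/r = 2(8.99×10^9)(2.496e-6)/(0.0503) = 8.92×10^5 N/C.

E = 8.92e5 N/C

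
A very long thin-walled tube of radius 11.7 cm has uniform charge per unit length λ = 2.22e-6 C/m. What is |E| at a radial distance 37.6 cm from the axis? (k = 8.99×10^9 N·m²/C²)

Take a coaxial cylindrical Gaussian surface of radius r = 37.6 cm and length L (r > 11.7 cm).
The full line charge is enclosed: λ_enc = 2.22×10^-6 C/m.
By Gauss's law (flux through the curved wall only), E·2πrL = λ_enc L/ε₀.
E = 2k|λ_enc|/r = 2(8.99×10^9)(2.22×10^-6)/(0.376) = 1.06×10^5 N/C.

E = 1.06×10^5 V/m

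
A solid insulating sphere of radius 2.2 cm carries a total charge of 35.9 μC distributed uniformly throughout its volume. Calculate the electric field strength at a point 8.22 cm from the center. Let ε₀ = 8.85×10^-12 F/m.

E ≈ 4.78×10^7 N/C

Use a concentric Gaussian sphere at r = 8.22 cm (r > R, so the entire charge is enclosed).
Q_enc = 35.9 μC = 3.59e-5 C.
Gauss's law: E·4πr² = Q_enc/ε₀.
E = |Q_enc|/(4πε₀r²) = (3.59×10^-5)/(4π·8.85×10^-12·(0.0822)²) = 4.78e7 N/C.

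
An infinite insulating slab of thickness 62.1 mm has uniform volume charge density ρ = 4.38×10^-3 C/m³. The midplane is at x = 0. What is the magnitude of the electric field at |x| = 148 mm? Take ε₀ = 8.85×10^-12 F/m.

The point |x| = 148 mm lies outside the slab (half-thickness 0.03105 m). A symmetric pillbox spanning the full slab encloses Q_enc = ρ·d·A.
Flux = 2EA ⇒ E = |ρ|d/(2ε₀), independent of distance outside.
E = (4.38×10^-3)(0.0621)/(2·8.85×10^-12) = 1.54e7 N/C.

|E| ≈ 1.54×10^7 V/m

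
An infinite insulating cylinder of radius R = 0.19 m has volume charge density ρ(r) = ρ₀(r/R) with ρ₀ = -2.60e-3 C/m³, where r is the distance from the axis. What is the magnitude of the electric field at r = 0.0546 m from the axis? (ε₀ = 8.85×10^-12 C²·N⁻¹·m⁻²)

E ≈ 1.54e6 N/C

Take a coaxial cylindrical Gaussian surface of radius r = 0.0546 m and length L (r < R).
λ_enc = ∫₀^r ρ(r')·2πr' dr' = (2πρ₀/R)·r^3/3 = -4.665e-6 C/m.
Since E is radial and uniform over the curved surface, Φ = E·2πrL = Q_enc/ε₀ = λ_enc L/ε₀.
E = |λ_enc|/(2πε₀r) = (4.665×10^-6)/(2π·8.85×10^-12·0.0546) = 1.54×10^6 N/C.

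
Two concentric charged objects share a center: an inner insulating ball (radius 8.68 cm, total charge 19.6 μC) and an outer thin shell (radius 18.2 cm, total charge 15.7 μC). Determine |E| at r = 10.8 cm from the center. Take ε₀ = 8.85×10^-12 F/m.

Take a concentric spherical Gaussian surface of radius r = 10.8 cm (between the bodies, 8.68 cm < r < 18.2 cm).
Only the inner charge is enclosed; the outer shell contributes nothing inside itself. Q_enc = 19.6 μC = 1.96e-5 C.
By Gauss's law, ∮E·dA = E·4πr² = Q_enc/ε₀.
E = |Q_enc|/(4πε₀r²) = (1.96×10^-5)/(4π·8.85×10^-12·(0.108)²) = 1.51e7 N/C.

|E| = 1.51×10^7 V/m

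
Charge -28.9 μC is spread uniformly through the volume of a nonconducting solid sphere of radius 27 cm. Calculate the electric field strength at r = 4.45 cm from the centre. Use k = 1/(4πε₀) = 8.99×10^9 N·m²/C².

|E| = 5.87×10^5 N/C

Symmetry ⇒ E = E(r) r̂. Gaussian sphere of radius r = 4.45 cm (r < R).
Only the charge within r is enclosed: Q_enc = Q·(r/R)³ = (-28.9 μC)·(4.45 cm/27 cm)³ = -1.294×10^-7 C.
Gauss's law: E·4πr² = Q_enc/ε₀.
E = k|Q_enc|/r² = (8.99×10^9)(1.294e-7)/(0.0445)² = 5.87×10^5 N/C.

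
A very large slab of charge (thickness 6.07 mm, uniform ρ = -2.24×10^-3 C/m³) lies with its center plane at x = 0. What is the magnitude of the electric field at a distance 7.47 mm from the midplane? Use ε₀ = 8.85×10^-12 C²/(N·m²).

The point |x| = 7.47 mm lies outside the slab (half-thickness 0.003035 m). A symmetric pillbox spanning the full slab encloses Q_enc = ρ·d·A.
Flux = 2EA ⇒ E = |ρ|d/(2ε₀), independent of distance outside.
E = (2.24×10^-3)(0.00607)/(2·8.85×10^-12) = 7.68e5 N/C.

|E| ≈ 7.68e5 N/C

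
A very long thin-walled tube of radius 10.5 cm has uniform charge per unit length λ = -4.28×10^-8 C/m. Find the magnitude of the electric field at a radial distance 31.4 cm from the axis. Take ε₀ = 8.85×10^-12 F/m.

Coaxial Gaussian cylinder, radius r = 31.4 cm, length L (r > 10.5 cm).
The full line charge is enclosed: λ_enc = -4.28×10^-8 C/m.
Applying ∮E·dA = Q_enc/ε₀ with the end caps contributing no flux:
E = |λ_enc|/(2πε₀r) = (4.28e-8)/(2π·8.85×10^-12·0.314) = 2.45×10^3 N/C.

E = 2.45×10^3 N/C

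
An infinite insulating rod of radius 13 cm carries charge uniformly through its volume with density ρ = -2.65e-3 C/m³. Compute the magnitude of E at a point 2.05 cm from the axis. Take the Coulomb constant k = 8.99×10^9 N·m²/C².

Coaxial Gaussian cylinder, radius r = 2.05 cm, length L (r < R).
Enclosed charge per unit length: λ_enc = ρ·πr² = (-2.65×10^-3)π(0.0205)² = -3.499×10^-6 C/m.
By Gauss's law (flux through the curved wall only), E·2πrL = λ_enc L/ε₀.
E = 2k|λ_enc|/r = 2(8.99×10^9)(3.499×10^-6)/(0.0205) = 3.07e6 N/C.

E ≈ 3.07×10^6 N/C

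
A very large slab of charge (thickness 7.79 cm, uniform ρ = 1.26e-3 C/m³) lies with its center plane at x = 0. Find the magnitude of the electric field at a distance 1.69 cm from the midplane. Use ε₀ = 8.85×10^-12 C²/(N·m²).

By symmetry E is perpendicular to the slab. A Gaussian pillbox from −1.69 cm to +1.69 cm (face area A) lies entirely within the slab.
Q_enc = ρ·(2x)·A and flux = 2EA, so 2EA = 2ρxA/ε₀ ⇒ E = |ρ|x/ε₀.
E = (1.26×10^-3)(0.0169)/(8.85×10^-12) = 2.41×10^6 N/C.

E ≈ 2.41e6 N/C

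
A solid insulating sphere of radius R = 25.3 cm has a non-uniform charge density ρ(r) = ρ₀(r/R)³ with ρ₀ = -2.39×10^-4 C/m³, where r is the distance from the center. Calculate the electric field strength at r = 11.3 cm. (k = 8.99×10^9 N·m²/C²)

4.53×10^4 N/C

Use a concentric Gaussian sphere at r = 11.3 cm (r < R).
Q_enc = ∫₀^r ρ(r')·4πr'² dr' = (4πρ₀/R³) ∫₀^r r'^5 dr' = 4πρ₀ r^6/(6·R³) = -6.435e-8 C.
Since E is radial and uniform over the Gaussian sphere, Φ = E·4πr² = Q_enc/ε₀.
E = k|Q_enc|/r² = (8.99×10^9)(6.435×10^-8)/(0.113)² = 4.53×10^4 N/C.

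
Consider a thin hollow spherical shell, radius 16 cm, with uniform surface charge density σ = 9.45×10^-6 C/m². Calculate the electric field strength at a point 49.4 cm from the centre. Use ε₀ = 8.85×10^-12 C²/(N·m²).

1.12e5 V/m

Use a concentric Gaussian sphere at r = 49.4 cm (r > 16 cm).
The entire shell is enclosed: Q_enc = σ·4πR² = (9.45×10^-6)·4π·(0.16)² = 3.04×10^-6 C.
Gauss's law: E·4πr² = Q_enc/ε₀.
E = |Q_enc|/(4πε₀r²) = (3.04e-6)/(4π·8.85×10^-12·(0.494)²) = 1.12×10^5 N/C.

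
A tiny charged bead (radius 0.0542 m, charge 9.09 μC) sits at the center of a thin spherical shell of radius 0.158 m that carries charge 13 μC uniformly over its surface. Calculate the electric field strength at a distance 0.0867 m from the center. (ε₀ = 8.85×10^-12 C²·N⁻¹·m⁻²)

E ≈ 1.09×10^7 N/C

Symmetry ⇒ E = E(r) r̂. Gaussian sphere of radius r = 0.0867 m (between the bodies, 0.0542 m < r < 0.158 m).
The shell at 0.158 m lies outside the Gaussian surface, so Q_enc = 9.09 μC = 9.09×10^-6 C.
By Gauss's law, ∮E·dA = E·4πr² = Q_enc/ε₀.
E = |Q_enc|/(4πε₀r²) = (9.09×10^-6)/(4π·8.85×10^-12·(0.0867)²) = 1.09e7 N/C.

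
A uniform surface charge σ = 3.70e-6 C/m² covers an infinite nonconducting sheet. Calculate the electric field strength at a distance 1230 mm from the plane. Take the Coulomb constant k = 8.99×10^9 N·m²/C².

E ≈ 2.09e5 V/m

By planar symmetry E is perpendicular to the sheet and uniform; use a Gaussian pillbox with flat faces of area A on each side of the sheet.
Only the two end caps contribute flux: Φ = 2EA. With Q_enc = σA, Gauss's law gives E = |σ|/(2ε₀).
E = 2πk|σ| = 2π(8.99×10^9)(3.70e-6) = 2.09e5 N/C.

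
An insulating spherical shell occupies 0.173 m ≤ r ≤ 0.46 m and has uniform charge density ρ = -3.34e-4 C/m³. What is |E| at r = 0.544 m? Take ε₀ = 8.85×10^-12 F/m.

E = 3.92e6 V/m

Symmetry ⇒ E = E(r) r̂. Gaussian sphere of radius r = 0.544 m (r > 0.46 m, enclosing the whole shell).
Q_enc = ρ·(4π/3)(b³ − a³) = (-3.34e-4)·(4π/3)·((0.46)³ − (0.173)³) = -1.289×10^-4 C.
Applying ∮E·dA = Q_enc/ε₀ with Φ = E(4πr²):
E = |Q_enc|/(4πε₀r²) = (1.289×10^-4)/(4π·8.85×10^-12·(0.544)²) = 3.92e6 N/C.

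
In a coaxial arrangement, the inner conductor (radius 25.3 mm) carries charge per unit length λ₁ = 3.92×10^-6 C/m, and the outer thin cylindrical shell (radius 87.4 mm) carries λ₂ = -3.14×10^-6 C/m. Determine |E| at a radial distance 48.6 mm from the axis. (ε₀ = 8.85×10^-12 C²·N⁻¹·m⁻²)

1.45×10^6 V/m

Coaxial Gaussian cylinder, radius r = 48.6 mm, length L (between the conductors, 25.3 mm < r < 87.4 mm).
Only the inner wire is enclosed; the outer shell contributes nothing inside itself. λ_enc = λ₁ = 3.92×10^-6 C/m.
By Gauss's law (flux through the curved wall only), E·2πrL = λ_enc L/ε₀.
E = |λ_enc|/(2πε₀r) = (3.92×10^-6)/(2π·8.85×10^-12·0.0486) = 1.45×10^6 N/C.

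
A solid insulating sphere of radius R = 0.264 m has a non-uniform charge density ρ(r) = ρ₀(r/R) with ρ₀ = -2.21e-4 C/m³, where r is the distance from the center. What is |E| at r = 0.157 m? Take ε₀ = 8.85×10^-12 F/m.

By spherical symmetry E is radial; choose a Gaussian sphere of radius r = 0.157 m (r < R).
Q_enc = ∫₀^r ρ(r')·4πr'² dr' = (4πρ₀/R) ∫₀^r r'^3 dr' = 4πρ₀ r^4/(4·R) = -1.598×10^-6 C.
Applying ∮E·dA = Q_enc/ε₀ with Φ = E(4πr²):
E = |Q_enc|/(4πε₀r²) = (1.598×10^-6)/(4π·8.85×10^-12·(0.157)²) = 5.83e5 N/C.

|E| = 5.83e5 N/C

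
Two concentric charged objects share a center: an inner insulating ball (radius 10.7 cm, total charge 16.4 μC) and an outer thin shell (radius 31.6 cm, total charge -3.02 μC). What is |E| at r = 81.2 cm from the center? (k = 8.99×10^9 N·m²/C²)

Symmetry ⇒ E = E(r) r̂. Gaussian sphere of radius r = 81.2 cm (r > 31.6 cm, enclosing both).
Q_enc = (16.4 μC) + (-3.02 μC) = 1.338×10^-5 C.
Since E is radial and uniform over the Gaussian sphere, Φ = E·4πr² = Q_enc/ε₀.
E = k|Q_enc|/r² = (8.99×10^9)(1.338×10^-5)/(0.812)² = 1.82e5 N/C.

E ≈ 1.82×10^5 V/m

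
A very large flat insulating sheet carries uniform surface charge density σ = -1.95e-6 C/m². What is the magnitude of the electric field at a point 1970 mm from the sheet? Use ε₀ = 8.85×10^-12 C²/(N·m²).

|E| = 1.10e5 N/C

Choose a cylindrical pillbox piercing the sheet, end faces (area A) parallel to it.
Flux Φ = 2EA and Q_enc = σA, so 2EA = σA/ε₀ ⇒ E = |σ|/(2ε₀), independent of distance.
E = |σ|/(2ε₀) = (1.95×10^-6)/(2·8.85×10^-12) = 1.10e5 N/C.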